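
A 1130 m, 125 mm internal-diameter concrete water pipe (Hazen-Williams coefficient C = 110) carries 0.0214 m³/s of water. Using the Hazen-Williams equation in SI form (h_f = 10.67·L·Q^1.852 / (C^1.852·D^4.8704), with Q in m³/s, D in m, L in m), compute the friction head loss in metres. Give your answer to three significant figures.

h_f ≈ 40.5 m

h_f = 10.67·1130·0.0214^1.852 / (110^1.852·0.125^4.8704) = 40.45 m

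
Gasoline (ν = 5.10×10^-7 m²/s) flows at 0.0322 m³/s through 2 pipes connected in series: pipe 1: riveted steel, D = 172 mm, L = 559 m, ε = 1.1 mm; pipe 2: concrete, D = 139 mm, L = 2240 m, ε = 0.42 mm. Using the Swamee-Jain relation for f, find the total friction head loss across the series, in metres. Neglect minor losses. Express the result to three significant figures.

Pipe 1: V = 1.386 m/s, Re = 4.67×10^5, ε/D = 0.00640, f = 0.03303, h_1 = f(L/D)V²/2g = 10.51 m
Pipe 2: V = 2.122 m/s, Re = 5.78×10^5, ε/D = 0.00302, f = 0.02655, h_2 = f(L/D)V²/2g = 98.20 m
Series → Q common, losses add: H = Σh = 108.7 m

H ≈ 109 m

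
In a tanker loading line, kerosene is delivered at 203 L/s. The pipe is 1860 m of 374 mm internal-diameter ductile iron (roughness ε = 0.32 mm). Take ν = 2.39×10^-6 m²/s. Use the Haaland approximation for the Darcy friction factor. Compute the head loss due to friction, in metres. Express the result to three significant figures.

h_f ≈ 17.2 m

V = 4Q/(πD²) = 4·0.203/(π·0.374²) = 1.848 m/s
Re = VD/ν = 1.848·0.374/2.39×10^-6 = 2.89×10^5 → turbulent
ε/D = 0.32/374 = 8.56×10^-4
Haaland: f = 0.01992
h_f = f(L/D)V²/(2g) = 0.01992·(1860/0.374)·1.848²/(2·9.81) = 17.24 m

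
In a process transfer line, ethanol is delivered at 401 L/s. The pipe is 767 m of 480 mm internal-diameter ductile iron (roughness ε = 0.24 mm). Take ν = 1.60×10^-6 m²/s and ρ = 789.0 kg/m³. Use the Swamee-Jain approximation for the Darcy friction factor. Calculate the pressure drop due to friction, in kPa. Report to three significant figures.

Δp ≈ 54.3 kPa

V = 4Q/(πD²) = 4·0.401/(π·0.480²) = 2.216 m/s
Re = VD/ν = 2.216·0.480/1.60×10^-6 = 6.65×10^5 → turbulent
ε/D = 0.24/480 = 5.00×10^-4
Swamee-Jain: f = 0.01755
h_f = f(L/D)V²/(2g) = 0.01755·(767/0.480)·2.216²/(2·9.81) = 7.019 m
Δp = ρg·h_f = 789.0·9.81·7.019 = 54.33 kPa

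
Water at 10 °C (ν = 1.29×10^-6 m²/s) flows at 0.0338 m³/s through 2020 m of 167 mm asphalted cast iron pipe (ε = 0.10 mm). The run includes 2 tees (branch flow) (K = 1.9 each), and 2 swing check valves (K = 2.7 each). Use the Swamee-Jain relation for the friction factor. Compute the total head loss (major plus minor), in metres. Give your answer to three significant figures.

V = 4Q/(πD²) = 1.543 m/s; V²/2g = 0.1214 m
Re = 2.00×10^5, ε/D = 5.99×10^-4 → f = 0.01944 (Swamee-Jain)
Major: h_f = f(L/D)·V²/2g = 0.01944·12096·0.1214 = 28.53 m
Minor: ΣK = 9.20; h_m = ΣK·V²/2g = 1.117 m
Total H_L = 28.53 + 1.117 = 29.65 m

H_L ≈ 29.7 m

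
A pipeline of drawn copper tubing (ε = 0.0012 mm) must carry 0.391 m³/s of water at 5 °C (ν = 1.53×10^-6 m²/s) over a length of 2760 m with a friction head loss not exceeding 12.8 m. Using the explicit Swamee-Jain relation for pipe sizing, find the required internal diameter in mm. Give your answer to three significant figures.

Swamee-Jain (Type III): D = 0.66·[ε^1.25·(LQ²/(gh_f))^4.75 + ν·Q^9.4·(L/(gh_f))^5.2]^0.04
LQ²/(gh_f) = 3.360; L/(gh_f) = 21.98
Term 1 = ε^1.25·(…)^4.75 = 1.26×10^-5; Term 2 = ν·Q^9.4·(…)^5.2 = 0.00214
D = 0.66·(1.26×10^-5 + 0.00214)^0.04 = 0.5162 m = 516 mm
Check: V = 1.87 m/s, Re = 6.30×10^5, f = 0.01261, h_f = 12.0 m ≈ 12.8 m ✓

D ≈ 516 mm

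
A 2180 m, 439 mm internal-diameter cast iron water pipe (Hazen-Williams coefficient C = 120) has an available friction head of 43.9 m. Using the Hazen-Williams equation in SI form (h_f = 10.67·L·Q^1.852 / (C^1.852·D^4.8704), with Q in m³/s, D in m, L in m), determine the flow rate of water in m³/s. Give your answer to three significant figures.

Q ≈ 0.466 m³/s

Rearranging: Q = [h_f·C^1.852·D^4.8704 / (10.67·L)]^(1/1.852)
Q = [43.9·120^1.852·0.439^4.8704 / (10.67·2180)]^0.540 = 0.4656 m³/s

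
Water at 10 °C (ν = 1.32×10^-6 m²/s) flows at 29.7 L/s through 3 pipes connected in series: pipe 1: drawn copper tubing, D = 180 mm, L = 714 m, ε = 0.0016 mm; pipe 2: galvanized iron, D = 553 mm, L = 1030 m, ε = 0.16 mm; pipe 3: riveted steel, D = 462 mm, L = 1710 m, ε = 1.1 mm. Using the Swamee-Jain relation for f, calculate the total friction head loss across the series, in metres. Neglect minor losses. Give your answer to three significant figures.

H ≈ 4.69 m

Pipe 1: V = 1.167 m/s, Re = 1.59×10^5, ε/D = 8.89×10^-6, f = 0.01632, h_1 = f(L/D)V²/2g = 4.494 m
Pipe 2: V = 0.1237 m/s, Re = 5.18×10^4, ε/D = 2.89×10^-4, f = 0.02174, h_2 = f(L/D)V²/2g = 0.03156 m
Pipe 3: V = 0.1772 m/s, Re = 6.20×10^4, ε/D = 0.00238, f = 0.02714, h_3 = f(L/D)V²/2g = 0.1607 m
Series → Q common, losses add: H = Σh = 4.686 m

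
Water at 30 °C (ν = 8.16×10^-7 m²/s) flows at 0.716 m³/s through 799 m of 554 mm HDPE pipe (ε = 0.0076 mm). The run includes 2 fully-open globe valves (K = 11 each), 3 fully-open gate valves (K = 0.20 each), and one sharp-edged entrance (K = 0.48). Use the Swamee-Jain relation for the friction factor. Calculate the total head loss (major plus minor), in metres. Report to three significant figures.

H_L ≈ 17.4 m

V = 4Q/(πD²) = 2.970 m/s; V²/2g = 0.4497 m
Re = 2.02×10^6, ε/D = 1.37×10^-5 → f = 0.01085 (Swamee-Jain)
Major: h_f = f(L/D)·V²/2g = 0.01085·1442·0.4497 = 7.038 m
Minor: ΣK = 23.1; h_m = ΣK·V²/2g = 10.38 m
Total H_L = 7.038 + 10.38 = 17.42 m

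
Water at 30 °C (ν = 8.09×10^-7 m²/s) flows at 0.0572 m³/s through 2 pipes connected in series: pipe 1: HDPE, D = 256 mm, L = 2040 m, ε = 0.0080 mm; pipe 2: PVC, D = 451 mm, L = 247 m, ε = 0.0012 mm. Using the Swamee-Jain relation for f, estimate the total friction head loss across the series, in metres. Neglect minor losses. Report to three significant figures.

H ≈ 7.25 m

Pipe 1: V = 1.111 m/s, Re = 3.52×10^5, ε/D = 3.13×10^-5, f = 0.01435, h_1 = f(L/D)V²/2g = 7.197 m
Pipe 2: V = 0.3581 m/s, Re = 2.00×10^5, ε/D = 2.66×10^-6, f = 0.01556, h_2 = f(L/D)V²/2g = 0.05569 m
Series → Q common, losses add: H = Σh = 7.253 m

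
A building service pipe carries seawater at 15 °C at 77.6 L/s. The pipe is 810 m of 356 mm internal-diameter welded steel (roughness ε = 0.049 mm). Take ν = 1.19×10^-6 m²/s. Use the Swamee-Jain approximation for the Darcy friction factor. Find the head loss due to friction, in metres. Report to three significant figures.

h_f ≈ 1.15 m

V = 4Q/(πD²) = 4·0.0776/(π·0.356²) = 0.7796 m/s
Re = VD/ν = 0.7796·0.356/1.19×10^-6 = 2.33×10^5 → turbulent
ε/D = 0.049/356 = 1.38×10^-4
Swamee-Jain: f = 0.01632
h_f = f(L/D)V²/(2g) = 0.01632·(810/0.356)·0.7796²/(2·9.81) = 1.150 m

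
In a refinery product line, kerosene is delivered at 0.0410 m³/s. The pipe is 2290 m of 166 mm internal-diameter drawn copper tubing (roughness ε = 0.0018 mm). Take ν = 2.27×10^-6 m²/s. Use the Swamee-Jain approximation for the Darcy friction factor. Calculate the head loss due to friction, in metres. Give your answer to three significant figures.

h_f ≈ 42.4 m

V = 4Q/(πD²) = 4·0.0410/(π·0.166²) = 1.894 m/s
Re = VD/ν = 1.894·0.166/2.27×10^-6 = 1.39×10^5 → turbulent
ε/D = 0.0018/166 = 1.08×10^-5
Swamee-Jain: f = 0.01679
h_f = f(L/D)V²/(2g) = 0.01679·(2290/0.166)·1.894²/(2·9.81) = 42.36 m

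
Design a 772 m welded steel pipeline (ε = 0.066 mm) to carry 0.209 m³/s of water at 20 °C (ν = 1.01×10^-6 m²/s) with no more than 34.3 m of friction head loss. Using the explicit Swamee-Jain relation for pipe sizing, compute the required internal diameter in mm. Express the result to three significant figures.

D ≈ 266 mm

Swamee-Jain (Type III): D = 0.66·[ε^1.25·(LQ²/(gh_f))^4.75 + ν·Q^9.4·(L/(gh_f))^5.2]^0.04
LQ²/(gh_f) = 0.1002; L/(gh_f) = 2.294
Term 1 = ε^1.25·(…)^4.75 = 1.07×10^-10; Term 2 = ν·Q^9.4·(…)^5.2 = 3.08×10^-11
D = 0.66·(1.07×10^-10 + 3.08×10^-11)^0.04 = 0.2661 m = 266 mm
Check: V = 3.76 m/s, Re = 9.90×10^5, f = 0.01528, h_f = 31.9 m ≈ 34.3 m ✓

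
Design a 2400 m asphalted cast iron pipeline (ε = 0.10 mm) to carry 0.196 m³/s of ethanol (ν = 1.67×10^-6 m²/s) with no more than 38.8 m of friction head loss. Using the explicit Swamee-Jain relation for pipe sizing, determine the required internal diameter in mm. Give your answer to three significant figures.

D ≈ 323 mm

Swamee-Jain (Type III): D = 0.66·[ε^1.25·(LQ²/(gh_f))^4.75 + ν·Q^9.4·(L/(gh_f))^5.2]^0.04
LQ²/(gh_f) = 0.2422; L/(gh_f) = 6.305
Term 1 = ε^1.25·(…)^4.75 = 1.19×10^-8; Term 2 = ν·Q^9.4·(…)^5.2 = 5.35×10^-9
D = 0.66·(1.19×10^-8 + 5.35×10^-9)^0.04 = 0.3229 m = 323 mm
Check: V = 2.39 m/s, Re = 4.63×10^5, f = 0.01654, h_f = 35.9 m ≈ 38.8 m ✓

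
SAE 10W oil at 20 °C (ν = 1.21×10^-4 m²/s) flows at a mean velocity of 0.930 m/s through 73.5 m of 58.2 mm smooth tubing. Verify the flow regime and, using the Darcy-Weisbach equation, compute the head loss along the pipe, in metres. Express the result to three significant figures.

h_f ≈ 7.97 m

Re = VD/ν = 0.930·0.05820/1.21×10^-4 = 447 → laminar (Re < 2300)
f = 64/Re = 0.1431
h_f = f(L/D)V²/(2g) = 0.1431·(73.5/0.05820)·0.930²/(2·9.81) = 7.965 m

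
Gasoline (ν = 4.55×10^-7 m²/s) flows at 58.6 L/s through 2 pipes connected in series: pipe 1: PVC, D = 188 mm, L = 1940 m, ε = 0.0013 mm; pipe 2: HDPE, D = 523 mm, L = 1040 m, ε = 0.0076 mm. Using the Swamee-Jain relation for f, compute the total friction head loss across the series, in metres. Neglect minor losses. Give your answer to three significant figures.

Pipe 1: V = 2.111 m/s, Re = 8.72×10^5, ε/D = 6.91×10^-6, f = 0.01204, h_1 = f(L/D)V²/2g = 28.21 m
Pipe 2: V = 0.2728 m/s, Re = 3.14×10^5, ε/D = 1.45×10^-5, f = 0.01443, h_2 = f(L/D)V²/2g = 0.1088 m
Series → Q common, losses add: H = Σh = 28.32 m

H ≈ 28.3 m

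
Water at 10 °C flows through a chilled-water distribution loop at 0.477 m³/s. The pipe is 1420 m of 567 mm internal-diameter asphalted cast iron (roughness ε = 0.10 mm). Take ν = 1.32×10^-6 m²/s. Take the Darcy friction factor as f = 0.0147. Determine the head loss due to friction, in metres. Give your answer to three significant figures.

V = 4Q/(πD²) = 4·0.477/(π·0.567²) = 1.889 m/s
h_f = f(L/D)V²/(2g) = 0.01470·(1420/0.567)·1.889²/(2·9.81) = 6.697 m

h_f ≈ 6.70 m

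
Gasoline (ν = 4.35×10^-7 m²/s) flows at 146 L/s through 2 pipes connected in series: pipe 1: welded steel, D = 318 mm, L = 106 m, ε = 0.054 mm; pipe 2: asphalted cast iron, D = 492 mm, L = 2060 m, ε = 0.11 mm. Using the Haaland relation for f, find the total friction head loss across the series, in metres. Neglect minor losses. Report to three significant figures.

Pipe 1: V = 1.838 m/s, Re = 1.34×10^6, ε/D = 1.70×10^-4, f = 0.01403, h_1 = f(L/D)V²/2g = 0.8057 m
Pipe 2: V = 0.7679 m/s, Re = 8.69×10^5, ε/D = 2.24×10^-4, f = 0.01496, h_2 = f(L/D)V²/2g = 1.883 m
Series → Q common, losses add: H = Σh = 2.688 m

H ≈ 2.69 m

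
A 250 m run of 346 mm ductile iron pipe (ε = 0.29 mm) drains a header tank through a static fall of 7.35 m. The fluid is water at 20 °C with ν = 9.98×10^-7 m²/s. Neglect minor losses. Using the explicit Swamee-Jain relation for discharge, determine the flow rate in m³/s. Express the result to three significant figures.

Q ≈ 0.304 m³/s

Swamee-Jain (Type II): Q = -0.965·√(gD⁵h_f/L)·ln[ε/(3.7D) + √(3.17ν²L/(gD³h_f))]
√(gD⁵h_f/L) = √(9.81·0.346⁵·7.35/250) = 0.03782
ε/(3.7D) = 2.27×10^-4; √(3.17ν²L/(gD³h_f)) = 1.63×10^-5
Q = -0.965·0.03782·ln(2.428×10^-4) = 0.3038 m³/s
Check: V = 3.23 m/s, Re = 1.12×10^6, f = 0.01922, h_f = 7.39 m ≈ 7.35 m ✓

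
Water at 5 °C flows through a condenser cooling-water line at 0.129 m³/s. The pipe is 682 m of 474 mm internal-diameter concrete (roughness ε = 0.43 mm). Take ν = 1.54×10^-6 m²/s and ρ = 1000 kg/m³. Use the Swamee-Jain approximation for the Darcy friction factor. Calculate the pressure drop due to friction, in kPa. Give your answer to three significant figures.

Δp ≈ 7.95 kPa

V = 4Q/(πD²) = 4·0.129/(π·0.474²) = 0.7310 m/s
Re = VD/ν = 0.7310·0.474/1.54×10^-6 = 2.25×10^5 → turbulent
ε/D = 0.43/474 = 9.07×10^-4
Swamee-Jain: f = 0.02067
h_f = f(L/D)V²/(2g) = 0.02067·(682/0.474)·0.7310²/(2·9.81) = 0.8100 m
Δp = ρg·h_f = 1000·9.81·0.8100 = 7.946 kPa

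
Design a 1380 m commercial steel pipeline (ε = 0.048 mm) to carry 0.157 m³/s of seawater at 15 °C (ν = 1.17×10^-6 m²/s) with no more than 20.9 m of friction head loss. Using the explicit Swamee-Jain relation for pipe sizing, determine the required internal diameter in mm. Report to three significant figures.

D ≈ 292 mm

Swamee-Jain (Type III): D = 0.66·[ε^1.25·(LQ²/(gh_f))^4.75 + ν·Q^9.4·(L/(gh_f))^5.2]^0.04
LQ²/(gh_f) = 0.1659; L/(gh_f) = 6.731
Term 1 = ε^1.25·(…)^4.75 = 7.87×10^-10; Term 2 = ν·Q^9.4·(…)^5.2 = 6.54×10^-10
D = 0.66·(7.87×10^-10 + 6.54×10^-10)^0.04 = 0.2923 m = 292 mm
Check: V = 2.34 m/s, Re = 5.84×10^5, f = 0.01495, h_f = 19.7 m ≈ 20.9 m ✓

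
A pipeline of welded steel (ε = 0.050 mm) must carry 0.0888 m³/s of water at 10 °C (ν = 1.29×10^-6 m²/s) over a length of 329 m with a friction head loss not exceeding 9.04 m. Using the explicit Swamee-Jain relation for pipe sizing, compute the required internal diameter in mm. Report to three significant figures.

D ≈ 210 mm

Swamee-Jain (Type III): D = 0.66·[ε^1.25·(LQ²/(gh_f))^4.75 + ν·Q^9.4·(L/(gh_f))^5.2]^0.04
LQ²/(gh_f) = 0.02925; L/(gh_f) = 3.710
Term 1 = ε^1.25·(…)^4.75 = 2.18×10^-13; Term 2 = ν·Q^9.4·(…)^5.2 = 1.54×10^-13
D = 0.66·(2.18×10^-13 + 1.54×10^-13)^0.04 = 0.2101 m = 210 mm
Check: V = 2.56 m/s, Re = 4.17×10^5, f = 0.01610, h_f = 8.44 m ≈ 9.04 m ✓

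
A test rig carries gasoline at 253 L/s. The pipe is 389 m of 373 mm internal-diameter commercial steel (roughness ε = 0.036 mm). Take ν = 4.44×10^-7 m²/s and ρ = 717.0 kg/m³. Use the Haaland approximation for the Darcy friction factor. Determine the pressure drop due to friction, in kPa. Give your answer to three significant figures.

Δp ≈ 25.4 kPa

V = 4Q/(πD²) = 4·0.253/(π·0.373²) = 2.315 m/s
Re = VD/ν = 2.315·0.373/4.44×10^-7 = 1.95×10^6 → turbulent
ε/D = 0.036/373 = 9.65×10^-5
Haaland: f = 0.01269
h_f = f(L/D)V²/(2g) = 0.01269·(389/0.373)·2.315²/(2·9.81) = 3.617 m
Δp = ρg·h_f = 717.0·9.81·3.617 = 25.44 kPa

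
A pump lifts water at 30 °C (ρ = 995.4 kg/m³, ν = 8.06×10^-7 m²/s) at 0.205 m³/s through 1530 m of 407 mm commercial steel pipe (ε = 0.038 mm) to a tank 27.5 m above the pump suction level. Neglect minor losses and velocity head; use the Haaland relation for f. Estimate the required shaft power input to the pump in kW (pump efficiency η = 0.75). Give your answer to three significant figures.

P_shaft ≈ 90.5 kW

V = 4Q/(πD²) = 1.576 m/s; Re = 7.96×10^5; ε/D = 9.34×10^-5; f = 0.01350
h_f = f(L/D)V²/2g = 6.423 m
Total head H = z + h_f = 27.5 + 6.423 = 33.92 m
P_hyd = ρgQH = 995.4·9.81·0.205·33.92 = 67.91 kW
P_shaft = P_hyd/η = 67.91/0.75 = 90.54 kW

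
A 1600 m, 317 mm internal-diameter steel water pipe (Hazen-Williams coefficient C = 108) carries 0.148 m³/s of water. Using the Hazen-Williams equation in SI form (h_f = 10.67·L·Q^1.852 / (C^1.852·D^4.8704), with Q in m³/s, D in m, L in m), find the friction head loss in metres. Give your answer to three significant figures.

h_f = 10.67·1600·0.148^1.852 / (108^1.852·0.317^4.8704) = 22.90 m

h_f ≈ 22.9 m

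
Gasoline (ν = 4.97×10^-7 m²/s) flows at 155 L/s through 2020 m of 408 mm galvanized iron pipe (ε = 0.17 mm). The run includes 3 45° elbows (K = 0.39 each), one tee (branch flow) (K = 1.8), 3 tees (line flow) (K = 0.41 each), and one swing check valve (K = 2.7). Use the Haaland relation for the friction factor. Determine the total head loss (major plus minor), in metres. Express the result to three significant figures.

V = 4Q/(πD²) = 1.186 m/s; V²/2g = 0.07164 m
Re = 9.73×10^5, ε/D = 4.17×10^-4 → f = 0.01658 (Haaland)
Major: h_f = f(L/D)·V²/2g = 0.01658·4951·0.07164 = 5.882 m
Minor: ΣK = 6.90; h_m = ΣK·V²/2g = 0.4943 m
Total H_L = 5.882 + 0.4943 = 6.376 m

H_L ≈ 6.38 m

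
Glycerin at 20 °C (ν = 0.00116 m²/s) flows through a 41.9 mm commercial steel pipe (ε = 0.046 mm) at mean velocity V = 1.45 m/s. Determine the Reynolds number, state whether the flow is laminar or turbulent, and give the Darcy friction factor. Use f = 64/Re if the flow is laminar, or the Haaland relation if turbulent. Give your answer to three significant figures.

Re ≈ 52.4; laminar; f = 64/Re ≈ 1.22

Re = VD/ν = 1.450·0.0419/0.00116 = 52.4
Re < 2300 → laminar → f = 64/Re = 1.222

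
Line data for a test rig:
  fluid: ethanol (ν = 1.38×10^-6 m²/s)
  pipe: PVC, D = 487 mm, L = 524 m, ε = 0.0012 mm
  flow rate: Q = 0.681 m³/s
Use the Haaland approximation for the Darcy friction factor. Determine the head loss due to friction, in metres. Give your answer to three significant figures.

h_f ≈ 8.17 m

V = 4Q/(πD²) = 4·0.681/(π·0.487²) = 3.656 m/s
Re = VD/ν = 3.656·0.487/1.38×10^-6 = 1.29×10^6 → turbulent
ε/D = 0.0012/487 = 2.46×10^-6
Haaland: f = 0.01115
h_f = f(L/D)V²/(2g) = 0.01115·(524/0.487)·3.656²/(2·9.81) = 8.175 m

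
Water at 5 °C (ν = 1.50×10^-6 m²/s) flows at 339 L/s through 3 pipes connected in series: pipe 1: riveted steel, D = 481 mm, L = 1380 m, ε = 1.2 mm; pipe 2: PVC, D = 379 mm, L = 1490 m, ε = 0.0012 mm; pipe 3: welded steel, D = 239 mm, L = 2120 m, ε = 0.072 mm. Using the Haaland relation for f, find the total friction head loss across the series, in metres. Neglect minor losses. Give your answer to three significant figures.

H ≈ 435 m

Pipe 1: V = 1.866 m/s, Re = 5.98×10^5, ε/D = 0.00249, f = 0.02514, h_1 = f(L/D)V²/2g = 12.80 m
Pipe 2: V = 3.005 m/s, Re = 7.59×10^5, ε/D = 3.17×10^-6, f = 0.01219, h_2 = f(L/D)V²/2g = 22.05 m
Pipe 3: V = 7.556 m/s, Re = 1.20×10^6, ε/D = 3.01×10^-4, f = 0.01551, h_3 = f(L/D)V²/2g = 400.5 m
Series → Q common, losses add: H = Σh = 435.3 m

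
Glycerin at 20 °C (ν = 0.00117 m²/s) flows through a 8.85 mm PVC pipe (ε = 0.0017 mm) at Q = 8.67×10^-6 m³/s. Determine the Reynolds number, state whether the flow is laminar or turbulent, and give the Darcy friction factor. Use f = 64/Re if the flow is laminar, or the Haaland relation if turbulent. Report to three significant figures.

V = 4Q/(πD²) = 0.1409 m/s
Re = VD/ν = 0.1409·0.00885/0.00117 = 1.07
Re < 2300 → laminar → f = 64/Re = 60.03

Re ≈ 1.07; laminar; f = 64/Re ≈ 60.0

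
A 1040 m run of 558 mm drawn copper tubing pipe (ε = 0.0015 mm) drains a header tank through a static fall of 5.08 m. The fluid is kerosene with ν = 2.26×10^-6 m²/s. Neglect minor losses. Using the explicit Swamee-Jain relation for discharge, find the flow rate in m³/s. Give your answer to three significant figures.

Q ≈ 0.492 m³/s

Swamee-Jain (Type II): Q = -0.965·√(gD⁵h_f/L)·ln[ε/(3.7D) + √(3.17ν²L/(gD³h_f))]
√(gD⁵h_f/L) = √(9.81·0.558⁵·5.08/1040) = 0.05091
ε/(3.7D) = 7.27×10^-7; √(3.17ν²L/(gD³h_f)) = 4.41×10^-5
Q = -0.965·0.05091·ln(4.483×10^-5) = 0.4919 m³/s
Check: V = 2.01 m/s, Re = 4.97×10^5, f = 0.01315, h_f = 5.06 m ≈ 5.08 m ✓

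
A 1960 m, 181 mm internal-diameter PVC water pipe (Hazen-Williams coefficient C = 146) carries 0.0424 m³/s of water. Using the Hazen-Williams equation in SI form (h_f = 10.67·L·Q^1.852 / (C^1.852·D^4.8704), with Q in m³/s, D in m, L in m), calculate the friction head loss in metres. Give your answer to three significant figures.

h_f ≈ 24.3 m

h_f = 10.67·1960·0.0424^1.852 / (146^1.852·0.181^4.8704) = 24.28 m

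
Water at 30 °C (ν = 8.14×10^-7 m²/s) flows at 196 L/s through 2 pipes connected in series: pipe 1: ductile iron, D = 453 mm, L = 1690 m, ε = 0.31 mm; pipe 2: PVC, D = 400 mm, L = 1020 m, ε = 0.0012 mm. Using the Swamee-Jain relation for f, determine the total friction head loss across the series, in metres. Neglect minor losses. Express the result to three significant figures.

Pipe 1: V = 1.216 m/s, Re = 6.77×10^5, ε/D = 6.84×10^-4, f = 0.01864, h_1 = f(L/D)V²/2g = 5.240 m
Pipe 2: V = 1.560 m/s, Re = 7.66×10^5, ε/D = 3.00×10^-6, f = 0.01221, h_2 = f(L/D)V²/2g = 3.860 m
Series → Q common, losses add: H = Σh = 9.101 m

H ≈ 9.10 m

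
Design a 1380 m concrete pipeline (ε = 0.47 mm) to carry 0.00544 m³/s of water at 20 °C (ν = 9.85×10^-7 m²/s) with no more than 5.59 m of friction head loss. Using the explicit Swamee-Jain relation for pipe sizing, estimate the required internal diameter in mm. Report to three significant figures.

Swamee-Jain (Type III): D = 0.66·[ε^1.25·(LQ²/(gh_f))^4.75 + ν·Q^9.4·(L/(gh_f))^5.2]^0.04
LQ²/(gh_f) = 7.447×10^-4; L/(gh_f) = 25.17
Term 1 = ε^1.25·(…)^4.75 = 9.60×10^-20; Term 2 = ν·Q^9.4·(…)^5.2 = 9.82×10^-21
D = 0.66·(9.60×10^-20 + 9.82×10^-21)^0.04 = 0.1150 m = 115 mm
Check: V = 0.524 m/s, Re = 6.12×10^4, f = 0.03061, h_f = 5.15 m ≈ 5.59 m ✓

D ≈ 115 mm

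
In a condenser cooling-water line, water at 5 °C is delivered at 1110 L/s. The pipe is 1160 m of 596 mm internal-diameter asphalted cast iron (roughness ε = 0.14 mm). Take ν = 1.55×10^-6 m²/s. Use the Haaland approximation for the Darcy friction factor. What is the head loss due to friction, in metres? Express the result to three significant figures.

V = 4Q/(πD²) = 4·1.11/(π·0.596²) = 3.979 m/s
Re = VD/ν = 3.979·0.596/1.55×10^-6 = 1.53×10^6 → turbulent
ε/D = 0.14/596 = 2.35×10^-4
Haaland: f = 0.01473
h_f = f(L/D)V²/(2g) = 0.01473·(1160/0.596)·3.979²/(2·9.81) = 23.13 m

h_f ≈ 23.1 m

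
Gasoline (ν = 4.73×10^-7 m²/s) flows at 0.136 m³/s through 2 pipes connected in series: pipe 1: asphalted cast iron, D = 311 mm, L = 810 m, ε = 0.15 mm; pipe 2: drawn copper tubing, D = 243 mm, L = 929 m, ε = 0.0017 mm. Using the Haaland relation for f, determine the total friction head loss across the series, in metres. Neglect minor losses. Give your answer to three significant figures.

Pipe 1: V = 1.790 m/s, Re = 1.18×10^6, ε/D = 4.82×10^-4, f = 0.01698, h_1 = f(L/D)V²/2g = 7.227 m
Pipe 2: V = 2.932 m/s, Re = 1.51×10^6, ε/D = 7.00×10^-6, f = 0.01099, h_2 = f(L/D)V²/2g = 18.42 m
Series → Q common, losses add: H = Σh = 25.65 m

H ≈ 25.6 m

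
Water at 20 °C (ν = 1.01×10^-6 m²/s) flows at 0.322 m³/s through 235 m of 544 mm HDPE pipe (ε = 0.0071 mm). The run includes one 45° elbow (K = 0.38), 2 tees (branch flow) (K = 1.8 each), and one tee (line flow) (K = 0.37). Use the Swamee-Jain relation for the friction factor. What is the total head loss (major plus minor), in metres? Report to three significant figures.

V = 4Q/(πD²) = 1.385 m/s; V²/2g = 0.09782 m
Re = 7.46×10^5, ε/D = 1.31×10^-5 → f = 0.01247 (Swamee-Jain)
Major: h_f = f(L/D)·V²/2g = 0.01247·432.0·0.09782 = 0.5268 m
Minor: ΣK = 4.35; h_m = ΣK·V²/2g = 0.4255 m
Total H_L = 0.5268 + 0.4255 = 0.9524 m

H_L ≈ 0.952 m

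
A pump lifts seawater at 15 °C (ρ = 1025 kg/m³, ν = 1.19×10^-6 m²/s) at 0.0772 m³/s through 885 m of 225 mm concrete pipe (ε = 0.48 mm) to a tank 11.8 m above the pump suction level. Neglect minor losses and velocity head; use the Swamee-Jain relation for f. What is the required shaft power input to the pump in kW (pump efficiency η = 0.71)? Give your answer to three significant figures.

V = 4Q/(πD²) = 1.942 m/s; Re = 3.67×10^5; ε/D = 0.00213; f = 0.02443
h_f = f(L/D)V²/2g = 18.47 m
Total head H = z + h_f = 11.8 + 18.47 = 30.27 m
P_hyd = ρgQH = 1025·9.81·0.0772·30.27 = 23.49 kW
P_shaft = P_hyd/η = 23.49/0.71 = 33.09 kW

P_shaft ≈ 33.1 kW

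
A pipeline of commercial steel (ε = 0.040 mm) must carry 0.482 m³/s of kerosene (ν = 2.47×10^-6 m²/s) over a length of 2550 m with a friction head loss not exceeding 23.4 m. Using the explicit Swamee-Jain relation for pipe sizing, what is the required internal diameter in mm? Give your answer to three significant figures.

D ≈ 501 mm

Swamee-Jain (Type III): D = 0.66·[ε^1.25·(LQ²/(gh_f))^4.75 + ν·Q^9.4·(L/(gh_f))^5.2]^0.04
LQ²/(gh_f) = 2.581; L/(gh_f) = 11.11
Term 1 = ε^1.25·(…)^4.75 = 2.87×10^-4; Term 2 = ν·Q^9.4·(…)^5.2 = 7.09×10^-4
D = 0.66·(2.87×10^-4 + 7.09×10^-4)^0.04 = 0.5006 m = 501 mm
Check: V = 2.45 m/s, Re = 4.96×10^5, f = 0.01424, h_f = 22.2 m ≈ 23.4 m ✓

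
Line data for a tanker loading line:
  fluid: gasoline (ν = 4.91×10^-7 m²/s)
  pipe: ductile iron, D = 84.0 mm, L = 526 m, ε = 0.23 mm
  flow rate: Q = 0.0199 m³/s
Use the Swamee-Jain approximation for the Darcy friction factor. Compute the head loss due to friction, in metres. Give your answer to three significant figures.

h_f ≈ 106 m

V = 4Q/(πD²) = 4·0.0199/(π·0.0840²) = 3.591 m/s
Re = VD/ν = 3.591·0.0840/4.91×10^-7 = 6.14×10^5 → turbulent
ε/D = 0.23/84.0 = 0.00274
Swamee-Jain: f = 0.02584
h_f = f(L/D)V²/(2g) = 0.02584·(526/0.0840)·3.591²/(2·9.81) = 106.3 m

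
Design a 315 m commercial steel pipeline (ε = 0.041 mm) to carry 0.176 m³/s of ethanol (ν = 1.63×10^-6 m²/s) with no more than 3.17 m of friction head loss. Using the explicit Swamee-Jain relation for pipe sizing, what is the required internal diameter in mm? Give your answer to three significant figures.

Swamee-Jain (Type III): D = 0.66·[ε^1.25·(LQ²/(gh_f))^4.75 + ν·Q^9.4·(L/(gh_f))^5.2]^0.04
LQ²/(gh_f) = 0.3138; L/(gh_f) = 10.13
Term 1 = ε^1.25·(…)^4.75 = 1.33×10^-8; Term 2 = ν·Q^9.4·(…)^5.2 = 2.23×10^-8
D = 0.66·(1.33×10^-8 + 2.23×10^-8)^0.04 = 0.3324 m = 332 mm
Check: V = 2.03 m/s, Re = 4.14×10^5, f = 0.01505, h_f = 2.99 m ≈ 3.17 m ✓

D ≈ 332 mm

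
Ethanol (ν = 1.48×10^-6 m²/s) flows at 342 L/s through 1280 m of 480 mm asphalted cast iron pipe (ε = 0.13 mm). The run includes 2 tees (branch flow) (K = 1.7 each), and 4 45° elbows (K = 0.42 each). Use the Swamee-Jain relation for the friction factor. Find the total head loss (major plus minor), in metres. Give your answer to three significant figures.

V = 4Q/(πD²) = 1.890 m/s; V²/2g = 0.1821 m
Re = 6.13×10^5, ε/D = 2.71×10^-4 → f = 0.01591 (Swamee-Jain)
Major: h_f = f(L/D)·V²/2g = 0.01591·2667·0.1821 = 7.725 m
Minor: ΣK = 5.08; h_m = ΣK·V²/2g = 0.9249 m
Total H_L = 7.725 + 0.9249 = 8.650 m

H_L ≈ 8.65 m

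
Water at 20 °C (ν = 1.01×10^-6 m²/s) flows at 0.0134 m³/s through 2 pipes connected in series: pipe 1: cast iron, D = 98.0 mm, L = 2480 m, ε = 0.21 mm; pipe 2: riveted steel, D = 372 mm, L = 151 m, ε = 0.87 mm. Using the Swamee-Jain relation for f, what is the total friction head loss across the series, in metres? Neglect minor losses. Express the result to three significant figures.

Pipe 1: V = 1.776 m/s, Re = 1.72×10^5, ε/D = 0.00214, f = 0.02502, h_1 = f(L/D)V²/2g = 101.9 m
Pipe 2: V = 0.1233 m/s, Re = 4.54×10^4, ε/D = 0.00234, f = 0.02779, h_2 = f(L/D)V²/2g = 0.008739 m
Series → Q common, losses add: H = Σh = 101.9 m

H ≈ 102 m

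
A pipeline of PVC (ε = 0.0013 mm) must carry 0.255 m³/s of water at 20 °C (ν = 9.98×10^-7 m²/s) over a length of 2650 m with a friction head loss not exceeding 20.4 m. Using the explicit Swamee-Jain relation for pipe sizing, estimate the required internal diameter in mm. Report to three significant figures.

Swamee-Jain (Type III): D = 0.66·[ε^1.25·(LQ²/(gh_f))^4.75 + ν·Q^9.4·(L/(gh_f))^5.2]^0.04
LQ²/(gh_f) = 0.8610; L/(gh_f) = 13.24
Term 1 = ε^1.25·(…)^4.75 = 2.16×10^-8; Term 2 = ν·Q^9.4·(…)^5.2 = 1.80×10^-6
D = 0.66·(2.16×10^-8 + 1.80×10^-6)^0.04 = 0.3890 m = 389 mm
Check: V = 2.15 m/s, Re = 8.36×10^5, f = 0.01204, h_f = 19.2 m ≈ 20.4 m ✓

D ≈ 389 mm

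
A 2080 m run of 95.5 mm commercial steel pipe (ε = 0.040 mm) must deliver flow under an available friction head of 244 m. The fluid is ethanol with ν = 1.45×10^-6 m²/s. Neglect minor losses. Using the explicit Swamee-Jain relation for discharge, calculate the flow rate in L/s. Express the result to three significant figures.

Q ≈ 24.9 L/s

Swamee-Jain (Type II): Q = -0.965·√(gD⁵h_f/L)·ln[ε/(3.7D) + √(3.17ν²L/(gD³h_f))]
√(gD⁵h_f/L) = √(9.81·0.0955⁵·244/2080) = 0.003023
ε/(3.7D) = 1.13×10^-4; √(3.17ν²L/(gD³h_f)) = 8.15×10^-5
Q = -0.965·0.003023·ln(1.947×10^-4) = 0.02493 m³/s
Check: V = 3.48 m/s, Re = 2.29×10^5, f = 0.01826, h_f = 245 m ≈ 244 m ✓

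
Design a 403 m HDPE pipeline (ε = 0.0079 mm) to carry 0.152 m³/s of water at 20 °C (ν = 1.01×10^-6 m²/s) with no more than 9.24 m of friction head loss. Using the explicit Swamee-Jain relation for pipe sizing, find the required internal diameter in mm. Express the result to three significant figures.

D ≈ 257 mm

Swamee-Jain (Type III): D = 0.66·[ε^1.25·(LQ²/(gh_f))^4.75 + ν·Q^9.4·(L/(gh_f))^5.2]^0.04
LQ²/(gh_f) = 0.1027; L/(gh_f) = 4.446
Term 1 = ε^1.25·(…)^4.75 = 8.46×10^-12; Term 2 = ν·Q^9.4·(…)^5.2 = 4.82×10^-11
D = 0.66·(8.46×10^-12 + 4.82×10^-11)^0.04 = 0.2568 m = 257 mm
Check: V = 2.93 m/s, Re = 7.46×10^5, f = 0.01280, h_f = 8.81 m ≈ 9.24 m ✓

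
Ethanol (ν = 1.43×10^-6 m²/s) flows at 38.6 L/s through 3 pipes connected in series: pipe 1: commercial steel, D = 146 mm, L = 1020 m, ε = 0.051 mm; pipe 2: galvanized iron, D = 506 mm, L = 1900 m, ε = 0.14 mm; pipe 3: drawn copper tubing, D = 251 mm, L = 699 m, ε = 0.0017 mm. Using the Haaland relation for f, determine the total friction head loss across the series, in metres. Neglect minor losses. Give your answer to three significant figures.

Pipe 1: V = 2.306 m/s, Re = 2.35×10^5, ε/D = 3.49×10^-4, f = 0.01751, h_1 = f(L/D)V²/2g = 33.15 m
Pipe 2: V = 0.1920 m/s, Re = 6.79×10^4, ε/D = 2.77×10^-4, f = 0.02036, h_2 = f(L/D)V²/2g = 0.1436 m
Pipe 3: V = 0.7801 m/s, Re = 1.37×10^5, ε/D = 6.77×10^-6, f = 0.01674, h_3 = f(L/D)V²/2g = 1.446 m
Series → Q common, losses add: H = Σh = 34.74 m

H ≈ 34.7 m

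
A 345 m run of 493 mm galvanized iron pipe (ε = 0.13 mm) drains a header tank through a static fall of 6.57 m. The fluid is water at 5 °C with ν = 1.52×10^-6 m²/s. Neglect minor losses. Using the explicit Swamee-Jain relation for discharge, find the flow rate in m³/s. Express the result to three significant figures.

Swamee-Jain (Type II): Q = -0.965·√(gD⁵h_f/L)·ln[ε/(3.7D) + √(3.17ν²L/(gD³h_f))]
√(gD⁵h_f/L) = √(9.81·0.493⁵·6.57/345) = 0.07376
ε/(3.7D) = 7.13×10^-5; √(3.17ν²L/(gD³h_f)) = 1.81×10^-5
Q = -0.965·0.07376·ln(8.936×10^-5) = 0.6636 m³/s
Check: V = 3.48 m/s, Re = 1.13×10^6, f = 0.01534, h_f = 6.61 m ≈ 6.57 m ✓

Q ≈ 0.664 m³/s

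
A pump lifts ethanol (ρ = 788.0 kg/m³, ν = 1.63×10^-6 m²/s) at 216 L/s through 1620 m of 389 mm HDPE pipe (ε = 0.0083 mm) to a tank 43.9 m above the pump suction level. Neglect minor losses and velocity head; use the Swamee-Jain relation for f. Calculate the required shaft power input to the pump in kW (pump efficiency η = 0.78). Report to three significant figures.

P_shaft ≈ 115 kW

V = 4Q/(πD²) = 1.817 m/s; Re = 4.34×10^5; ε/D = 2.13×10^-5; f = 0.01374
h_f = f(L/D)V²/2g = 9.633 m
Total head H = z + h_f = 43.9 + 9.633 = 53.53 m
P_hyd = ρgQH = 788.0·9.81·0.216·53.53 = 89.39 kW
P_shaft = P_hyd/η = 89.39/0.78 = 114.6 kW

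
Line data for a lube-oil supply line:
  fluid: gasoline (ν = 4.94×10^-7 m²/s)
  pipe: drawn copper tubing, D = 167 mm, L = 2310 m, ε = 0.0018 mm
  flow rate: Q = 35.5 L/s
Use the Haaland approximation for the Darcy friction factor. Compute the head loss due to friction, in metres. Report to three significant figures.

h_f ≈ 24.0 m

V = 4Q/(πD²) = 4·0.0355/(π·0.167²) = 1.621 m/s
Re = VD/ν = 1.621·0.167/4.94×10^-7 = 5.48×10^5 → turbulent
ε/D = 0.0018/167 = 1.08×10^-5
Haaland: f = 0.01298
h_f = f(L/D)V²/(2g) = 0.01298·(2310/0.167)·1.621²/(2·9.81) = 24.04 m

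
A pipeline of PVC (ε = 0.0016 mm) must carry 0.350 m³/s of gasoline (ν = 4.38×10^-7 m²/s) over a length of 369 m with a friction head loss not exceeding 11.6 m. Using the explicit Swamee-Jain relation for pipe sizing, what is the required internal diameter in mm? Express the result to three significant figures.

D ≈ 317 mm

Swamee-Jain (Type III): D = 0.66·[ε^1.25·(LQ²/(gh_f))^4.75 + ν·Q^9.4·(L/(gh_f))^5.2]^0.04
LQ²/(gh_f) = 0.3972; L/(gh_f) = 3.243
Term 1 = ε^1.25·(…)^4.75 = 7.09×10^-10; Term 2 = ν·Q^9.4·(…)^5.2 = 1.03×10^-8
D = 0.66·(7.09×10^-10 + 1.03×10^-8)^0.04 = 0.3171 m = 317 mm
Check: V = 4.43 m/s, Re = 3.21×10^6, f = 0.009887, h_f = 11.5 m ≈ 11.6 m ✓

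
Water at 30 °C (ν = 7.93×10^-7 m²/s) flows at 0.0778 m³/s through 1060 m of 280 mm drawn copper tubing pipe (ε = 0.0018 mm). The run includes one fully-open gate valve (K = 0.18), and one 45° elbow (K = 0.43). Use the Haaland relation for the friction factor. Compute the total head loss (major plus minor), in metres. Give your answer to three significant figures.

V = 4Q/(πD²) = 1.263 m/s; V²/2g = 0.08137 m
Re = 4.46×10^5, ε/D = 6.43×10^-6 → f = 0.01340 (Haaland)
Major: h_f = f(L/D)·V²/2g = 0.01340·3786·0.08137 = 4.127 m
Minor: ΣK = 0.610; h_m = ΣK·V²/2g = 0.04963 m
Total H_L = 4.127 + 0.04963 = 4.177 m

H_L ≈ 4.18 m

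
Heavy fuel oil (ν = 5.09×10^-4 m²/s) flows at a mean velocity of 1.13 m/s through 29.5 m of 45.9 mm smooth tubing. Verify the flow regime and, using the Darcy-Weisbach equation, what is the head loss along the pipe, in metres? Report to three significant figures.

Re = VD/ν = 1.13·0.04590/5.09×10^-4 = 102 → laminar (Re < 2300)
f = 64/Re = 0.6281
h_f = f(L/D)V²/(2g) = 0.6281·(29.5/0.04590)·1.13²/(2·9.81) = 26.27 m

h_f ≈ 26.3 m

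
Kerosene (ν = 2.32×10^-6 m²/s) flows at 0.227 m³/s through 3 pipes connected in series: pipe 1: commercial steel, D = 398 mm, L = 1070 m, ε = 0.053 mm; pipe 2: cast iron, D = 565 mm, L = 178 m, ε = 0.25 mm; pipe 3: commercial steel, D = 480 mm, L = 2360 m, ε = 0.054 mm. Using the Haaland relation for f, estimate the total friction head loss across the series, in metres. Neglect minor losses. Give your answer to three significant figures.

Pipe 1: V = 1.825 m/s, Re = 3.13×10^5, ε/D = 1.33×10^-4, f = 0.01543, h_1 = f(L/D)V²/2g = 7.040 m
Pipe 2: V = 0.9054 m/s, Re = 2.20×10^5, ε/D = 4.42×10^-4, f = 0.01817, h_2 = f(L/D)V²/2g = 0.2392 m
Pipe 3: V = 1.254 m/s, Re = 2.60×10^5, ε/D = 1.12×10^-4, f = 0.01565, h_3 = f(L/D)V²/2g = 6.173 m
Series → Q common, losses add: H = Σh = 13.45 m

H ≈ 13.5 m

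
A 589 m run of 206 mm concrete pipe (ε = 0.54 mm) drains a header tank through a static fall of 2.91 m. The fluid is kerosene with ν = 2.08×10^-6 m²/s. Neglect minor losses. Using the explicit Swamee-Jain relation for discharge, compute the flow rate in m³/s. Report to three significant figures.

Swamee-Jain (Type II): Q = -0.965·√(gD⁵h_f/L)·ln[ε/(3.7D) + √(3.17ν²L/(gD³h_f))]
√(gD⁵h_f/L) = √(9.81·0.206⁵·2.91/589) = 0.004240
ε/(3.7D) = 7.08×10^-4; √(3.17ν²L/(gD³h_f)) = 1.80×10^-4
Q = -0.965·0.004240·ln(8.884×10^-4) = 0.02875 m³/s
Check: V = 0.863 m/s, Re = 8.54×10^4, f = 0.02710, h_f = 2.94 m ≈ 2.91 m ✓

Q ≈ 0.0287 m³/s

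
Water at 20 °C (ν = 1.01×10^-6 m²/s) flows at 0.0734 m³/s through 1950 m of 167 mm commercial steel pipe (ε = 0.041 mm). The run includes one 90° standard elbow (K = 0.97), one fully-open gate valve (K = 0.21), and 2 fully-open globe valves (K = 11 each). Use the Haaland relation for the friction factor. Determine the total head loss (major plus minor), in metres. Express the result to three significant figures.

H_L ≈ 117 m

V = 4Q/(πD²) = 3.351 m/s; V²/2g = 0.5723 m
Re = 5.54×10^5, ε/D = 2.46×10^-4 → f = 0.01559 (Haaland)
Major: h_f = f(L/D)·V²/2g = 0.01559·11677·0.5723 = 104.2 m
Minor: ΣK = 23.2; h_m = ΣK·V²/2g = 13.27 m
Total H_L = 104.2 + 13.27 = 117.4 m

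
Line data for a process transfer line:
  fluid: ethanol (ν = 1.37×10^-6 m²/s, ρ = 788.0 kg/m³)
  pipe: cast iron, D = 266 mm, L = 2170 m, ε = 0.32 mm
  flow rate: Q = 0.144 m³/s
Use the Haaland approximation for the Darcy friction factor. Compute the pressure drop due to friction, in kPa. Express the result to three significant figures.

Δp ≈ 454 kPa

V = 4Q/(πD²) = 4·0.144/(π·0.266²) = 2.591 m/s
Re = VD/ν = 2.591·0.266/1.37×10^-6 = 5.03×10^5 → turbulent
ε/D = 0.32/266 = 0.00120
Haaland: f = 0.02105
h_f = f(L/D)V²/(2g) = 0.02105·(2170/0.266)·2.591²/(2·9.81) = 58.76 m
Δp = ρg·h_f = 788.0·9.81·58.76 = 454.2 kPa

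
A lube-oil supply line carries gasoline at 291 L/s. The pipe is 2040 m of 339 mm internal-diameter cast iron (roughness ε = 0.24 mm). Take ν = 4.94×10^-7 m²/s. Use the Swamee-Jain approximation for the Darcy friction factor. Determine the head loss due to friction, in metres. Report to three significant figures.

V = 4Q/(πD²) = 4·0.291/(π·0.339²) = 3.224 m/s
Re = VD/ν = 3.224·0.339/4.94×10^-7 = 2.21×10^6 → turbulent
ε/D = 0.24/339 = 7.08×10^-4
Swamee-Jain: f = 0.01833
h_f = f(L/D)V²/(2g) = 0.01833·(2040/0.339)·3.224²/(2·9.81) = 58.42 m

h_f ≈ 58.4 m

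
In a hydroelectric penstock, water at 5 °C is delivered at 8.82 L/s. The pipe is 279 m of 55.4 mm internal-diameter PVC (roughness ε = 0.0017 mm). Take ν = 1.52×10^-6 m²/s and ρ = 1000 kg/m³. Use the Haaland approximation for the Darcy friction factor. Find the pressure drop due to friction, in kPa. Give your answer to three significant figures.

Δp ≈ 571 kPa

V = 4Q/(πD²) = 4·0.00882/(π·0.0554²) = 3.659 m/s
Re = VD/ν = 3.659·0.0554/1.52×10^-6 = 1.33×10^5 → turbulent
ε/D = 0.0017/55.4 = 3.07×10^-5
Haaland: f = 0.01695
h_f = f(L/D)V²/(2g) = 0.01695·(279/0.0554)·3.659²/(2·9.81) = 58.24 m
Δp = ρg·h_f = 1000·9.81·58.24 = 571.4 kPa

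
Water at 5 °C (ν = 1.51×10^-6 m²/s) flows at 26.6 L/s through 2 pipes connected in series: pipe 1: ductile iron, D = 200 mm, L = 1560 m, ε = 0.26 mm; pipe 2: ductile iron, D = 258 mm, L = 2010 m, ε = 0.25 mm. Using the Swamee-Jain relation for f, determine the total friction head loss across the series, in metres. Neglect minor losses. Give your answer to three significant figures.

H ≈ 8.91 m

Pipe 1: V = 0.8467 m/s, Re = 1.12×10^5, ε/D = 0.00130, f = 0.02312, h_1 = f(L/D)V²/2g = 6.590 m
Pipe 2: V = 0.5088 m/s, Re = 8.69×10^4, ε/D = 9.69×10^-4, f = 0.02255, h_2 = f(L/D)V²/2g = 2.318 m
Series → Q common, losses add: H = Σh = 8.908 m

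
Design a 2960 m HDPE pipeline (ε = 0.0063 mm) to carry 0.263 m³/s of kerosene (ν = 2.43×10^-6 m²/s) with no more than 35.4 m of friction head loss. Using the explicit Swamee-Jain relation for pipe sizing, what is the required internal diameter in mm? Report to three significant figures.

Swamee-Jain (Type III): D = 0.66·[ε^1.25·(LQ²/(gh_f))^4.75 + ν·Q^9.4·(L/(gh_f))^5.2]^0.04
LQ²/(gh_f) = 0.5896; L/(gh_f) = 8.524
Term 1 = ε^1.25·(…)^4.75 = 2.57×10^-8; Term 2 = ν·Q^9.4·(…)^5.2 = 5.92×10^-7
D = 0.66·(2.57×10^-8 + 5.92×10^-7)^0.04 = 0.3725 m = 373 mm
Check: V = 2.41 m/s, Re = 3.70×10^5, f = 0.01405, h_f = 33.1 m ≈ 35.4 m ✓

D ≈ 373 mm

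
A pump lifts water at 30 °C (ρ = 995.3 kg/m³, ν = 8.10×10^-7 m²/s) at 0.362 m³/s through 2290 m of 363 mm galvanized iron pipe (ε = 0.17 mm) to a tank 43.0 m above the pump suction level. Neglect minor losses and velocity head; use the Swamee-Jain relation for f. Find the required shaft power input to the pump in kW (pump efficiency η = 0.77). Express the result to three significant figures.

V = 4Q/(πD²) = 3.498 m/s; Re = 1.57×10^6; ε/D = 4.68×10^-4; f = 0.01688
h_f = f(L/D)V²/2g = 66.41 m
Total head H = z + h_f = 43.0 + 66.41 = 109.4 m
P_hyd = ρgQH = 995.3·9.81·0.362·109.4 = 386.7 kW
P_shaft = P_hyd/η = 386.7/0.77 = 502.2 kW

P_shaft ≈ 502 kW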